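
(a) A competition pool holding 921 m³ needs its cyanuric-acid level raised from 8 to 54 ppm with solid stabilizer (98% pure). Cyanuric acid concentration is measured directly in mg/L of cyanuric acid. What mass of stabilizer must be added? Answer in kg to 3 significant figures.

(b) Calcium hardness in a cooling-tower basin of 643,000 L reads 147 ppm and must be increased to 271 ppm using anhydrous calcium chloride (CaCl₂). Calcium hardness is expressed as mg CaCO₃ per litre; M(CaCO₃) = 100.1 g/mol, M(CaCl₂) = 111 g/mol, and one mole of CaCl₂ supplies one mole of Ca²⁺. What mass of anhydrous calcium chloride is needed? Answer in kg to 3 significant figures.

(a) 43.2 kg; (b) 88.4 kg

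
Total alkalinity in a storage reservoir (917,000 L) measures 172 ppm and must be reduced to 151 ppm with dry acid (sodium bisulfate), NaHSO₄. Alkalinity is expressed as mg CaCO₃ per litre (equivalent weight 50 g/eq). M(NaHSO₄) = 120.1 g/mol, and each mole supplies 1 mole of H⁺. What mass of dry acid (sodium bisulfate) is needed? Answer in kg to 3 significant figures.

Alkalinity to neutralize: (172 − 151) = 21 mg/L as CaCO₃ × 917,000 L = 19,260 g as CaCO₃.
Equivalents of H⁺ required: 19,260 ÷ 50 g/eq = 385.1 eq = 385.1 mol NaHSO₄.
Mass of NaHSO₄: 385.1 × 120.1 = 46,260 g.

46.3 kg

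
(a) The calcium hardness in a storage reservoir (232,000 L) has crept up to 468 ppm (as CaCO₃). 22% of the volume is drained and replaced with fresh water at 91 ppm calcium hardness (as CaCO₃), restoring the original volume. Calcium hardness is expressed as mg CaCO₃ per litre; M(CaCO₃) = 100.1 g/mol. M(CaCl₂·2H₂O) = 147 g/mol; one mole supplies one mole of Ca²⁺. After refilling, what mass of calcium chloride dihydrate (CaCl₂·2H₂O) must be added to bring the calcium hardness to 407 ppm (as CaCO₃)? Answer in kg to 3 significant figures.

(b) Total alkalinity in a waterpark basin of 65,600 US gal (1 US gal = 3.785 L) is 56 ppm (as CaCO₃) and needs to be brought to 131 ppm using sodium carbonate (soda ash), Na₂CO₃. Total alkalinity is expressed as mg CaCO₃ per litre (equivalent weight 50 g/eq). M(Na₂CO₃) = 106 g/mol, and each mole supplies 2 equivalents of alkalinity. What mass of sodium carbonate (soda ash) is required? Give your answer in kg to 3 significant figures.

(a) 7.47 kg; (b) 19.7 kg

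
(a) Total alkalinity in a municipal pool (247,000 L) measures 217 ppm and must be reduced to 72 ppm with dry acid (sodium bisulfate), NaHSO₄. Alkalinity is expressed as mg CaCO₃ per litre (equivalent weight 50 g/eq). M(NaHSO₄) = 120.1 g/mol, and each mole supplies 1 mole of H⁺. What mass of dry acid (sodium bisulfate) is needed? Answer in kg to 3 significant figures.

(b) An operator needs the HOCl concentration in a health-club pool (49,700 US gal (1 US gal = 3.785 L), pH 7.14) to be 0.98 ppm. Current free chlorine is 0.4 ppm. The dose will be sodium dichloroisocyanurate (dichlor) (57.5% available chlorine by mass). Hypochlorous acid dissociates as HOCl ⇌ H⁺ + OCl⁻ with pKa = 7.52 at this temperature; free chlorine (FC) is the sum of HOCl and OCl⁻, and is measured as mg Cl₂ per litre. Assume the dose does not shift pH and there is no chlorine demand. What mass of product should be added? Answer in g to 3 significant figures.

(a) 86.0 kg; (b) 323 g

(a) Alkalinity to neutralize: (217 − 72) = 145 mg/L as CaCO₃ × 247,000 L = 35,820 g as CaCO₃.
(a) Equivalents of H⁺ required: 35,820 ÷ 50 g/eq = 716.3 eq = 716.3 mol NaHSO₄.
(a) Mass of NaHSO₄: 716.3 × 120.1 = 86,030 g.

(b) Volume: 49,700 US gal × 3.785 L/gal = 188,114 L.
(b) [OCl⁻]/[HOCl] = 10^(pH − pKa) = 10^(7.14 − 7.52) = 0.4169; fraction as HOCl = 1/(1 + 0.4169) = 0.7058.
(b) Free chlorine required for 0.98 ppm HOCl: 0.98 / 0.7058 = 1.389 ppm.
(b) FC to add: 1.389 − 0.4 = 0.9885 mg/L as Cl₂.
(b) Cl₂ equivalent: 0.9885 mg/L × 188,114 L = 186 g.
(b) Product at 57.5% available Cl: 186 / 0.575 = 323.4 g.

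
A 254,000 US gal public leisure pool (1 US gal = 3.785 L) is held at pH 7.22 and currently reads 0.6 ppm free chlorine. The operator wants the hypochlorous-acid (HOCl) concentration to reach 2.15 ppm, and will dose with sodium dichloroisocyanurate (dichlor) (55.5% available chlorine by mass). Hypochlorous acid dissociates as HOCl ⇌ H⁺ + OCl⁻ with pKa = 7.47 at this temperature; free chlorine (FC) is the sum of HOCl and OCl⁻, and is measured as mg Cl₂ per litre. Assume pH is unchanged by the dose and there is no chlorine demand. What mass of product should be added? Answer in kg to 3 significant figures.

4.78 kg

Volume: 254,000 US gal × 3.785 L/gal = 961,390 L.
[OCl⁻]/[HOCl] = 10^(pH − pKa) = 10^(7.22 − 7.47) = 0.5623; fraction as HOCl = 1/(1 + 0.5623) = 0.6401.
Free chlorine required for 2.15 ppm HOCl: 2.15 / 0.6401 = 3.359 ppm.
FC to add: 3.359 − 0.6 = 2.759 mg/L as Cl₂.
Cl₂ equivalent: 2.759 mg/L × 961,390 L = 2653 g.
Product at 55.5% available Cl: 2653 / 0.555 = 4779 g.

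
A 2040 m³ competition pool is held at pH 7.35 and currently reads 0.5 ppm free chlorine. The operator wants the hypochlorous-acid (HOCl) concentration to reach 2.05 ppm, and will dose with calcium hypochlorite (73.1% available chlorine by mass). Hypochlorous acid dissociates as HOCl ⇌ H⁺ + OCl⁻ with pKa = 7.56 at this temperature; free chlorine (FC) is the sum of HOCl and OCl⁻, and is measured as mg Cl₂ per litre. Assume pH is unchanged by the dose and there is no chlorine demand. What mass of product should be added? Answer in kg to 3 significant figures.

Volume: 2040 m³ = 2,040,000 L.
[OCl⁻]/[HOCl] = 10^(pH − pKa) = 10^(7.35 − 7.56) = 0.6166; fraction as HOCl = 1/(1 + 0.6166) = 0.6186.
Free chlorine required for 2.05 ppm HOCl: 2.05 / 0.6186 = 3.314 ppm.
FC to add: 3.314 − 0.5 = 2.814 mg/L as Cl₂.
Cl₂ equivalent: 2.814 mg/L × 2,040,000 L = 5741 g.
Product at 73.1% available Cl: 5741 / 0.731 = 7853 g.

7.85 kg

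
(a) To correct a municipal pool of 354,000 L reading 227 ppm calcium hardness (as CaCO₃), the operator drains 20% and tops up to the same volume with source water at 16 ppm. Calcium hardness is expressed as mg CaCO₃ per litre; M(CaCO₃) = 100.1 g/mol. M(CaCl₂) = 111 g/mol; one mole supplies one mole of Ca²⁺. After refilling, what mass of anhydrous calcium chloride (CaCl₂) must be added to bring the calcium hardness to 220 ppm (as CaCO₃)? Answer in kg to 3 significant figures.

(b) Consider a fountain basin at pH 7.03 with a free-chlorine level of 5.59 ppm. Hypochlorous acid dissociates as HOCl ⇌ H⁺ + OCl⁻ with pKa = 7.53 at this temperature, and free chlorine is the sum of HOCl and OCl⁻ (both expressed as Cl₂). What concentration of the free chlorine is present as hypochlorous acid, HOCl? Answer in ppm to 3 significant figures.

(a) 13.8 kg; (b) 4.25 ppm

(a) After draining 20% and refilling: 227 × 0.80 + 16 × 0.20 = 184.8 ppm.
(a) Deficit to target: 220 − 184.8 = 35.2 mg/L.
(a) As CaCO₃: 35.2 mg/L × 354,000 L = 12,460 g; ÷ 100.1 = 124.5 mol Ca²⁺.
(a) Mass: 124.5 × 111 = 13,820 g.

(b) [OCl⁻]/[HOCl] = 10^(pH − pKa) = 10^(7.03 − 7.53) = 10^-0.50 = 0.3162.
(b) Fraction as HOCl = 1 / (1 + 0.3162) = 0.7597.
(b) HOCl = 0.7597 × 5.59 ppm = 4.247 ppm.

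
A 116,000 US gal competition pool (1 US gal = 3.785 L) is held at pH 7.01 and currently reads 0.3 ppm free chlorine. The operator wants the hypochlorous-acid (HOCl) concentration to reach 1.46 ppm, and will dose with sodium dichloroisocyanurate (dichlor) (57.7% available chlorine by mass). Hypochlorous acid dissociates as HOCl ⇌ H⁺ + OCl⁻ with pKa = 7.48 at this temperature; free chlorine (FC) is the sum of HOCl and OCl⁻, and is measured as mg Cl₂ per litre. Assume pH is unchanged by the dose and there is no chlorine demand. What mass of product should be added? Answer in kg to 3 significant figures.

Volume: 116,000 US gal × 3.785 L/gal = 439,060 L.
[OCl⁻]/[HOCl] = 10^(pH − pKa) = 10^(7.01 − 7.48) = 0.3388; fraction as HOCl = 1/(1 + 0.3388) = 0.7469.
Free chlorine required for 1.46 ppm HOCl: 1.46 / 0.7469 = 1.955 ppm.
FC to add: 1.955 − 0.3 = 1.655 mg/L as Cl₂.
Cl₂ equivalent: 1.655 mg/L × 439,060 L = 726.5 g.
Product at 57.7% available Cl: 726.5 / 0.577 = 1259 g.

1.26 kg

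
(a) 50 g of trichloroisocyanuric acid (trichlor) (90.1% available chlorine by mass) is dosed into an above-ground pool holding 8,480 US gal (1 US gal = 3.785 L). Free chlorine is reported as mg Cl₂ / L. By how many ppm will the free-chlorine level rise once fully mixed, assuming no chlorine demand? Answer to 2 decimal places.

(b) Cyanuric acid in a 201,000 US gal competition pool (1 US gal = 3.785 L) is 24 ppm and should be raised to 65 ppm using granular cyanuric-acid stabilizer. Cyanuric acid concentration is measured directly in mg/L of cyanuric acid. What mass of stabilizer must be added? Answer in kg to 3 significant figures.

(a) 1.40 ppm; (b) 31.2 kg

(a) Volume: 8,480 US gal × 3.785 L/gal = 32,097 L.
(a) Available chlorine delivered: 50 g × 0.901 = 45.05 g as Cl₂.
(a) Concentration rise: 45.05 g / 32,097 L = 1.404 mg/L = 1.40 ppm.

(b) Volume: 201,000 US gal × 3.785 L/gal = 760,785 L.
(b) CYA to add: (65 − 24) = 41 mg/L × 760,785 L = 31,190 g cyanuric acid.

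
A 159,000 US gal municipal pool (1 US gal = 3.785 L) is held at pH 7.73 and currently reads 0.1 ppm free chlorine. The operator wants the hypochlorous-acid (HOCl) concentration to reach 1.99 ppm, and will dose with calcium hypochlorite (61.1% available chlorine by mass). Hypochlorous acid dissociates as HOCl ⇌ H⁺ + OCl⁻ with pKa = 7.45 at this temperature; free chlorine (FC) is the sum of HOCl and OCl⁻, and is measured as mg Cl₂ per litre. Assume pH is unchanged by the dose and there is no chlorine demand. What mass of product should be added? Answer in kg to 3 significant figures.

Volume: 159,000 US gal × 3.785 L/gal = 601,815 L.
[OCl⁻]/[HOCl] = 10^(pH − pKa) = 10^(7.73 − 7.45) = 1.905; fraction as HOCl = 1/(1 + 1.905) = 0.3442.
Free chlorine required for 1.99 ppm HOCl: 1.99 / 0.3442 = 5.782 ppm.
FC to add: 5.782 − 0.1 = 5.682 mg/L as Cl₂.
Cl₂ equivalent: 5.682 mg/L × 601,815 L = 3419 g.
Product at 61.1% available Cl: 3419 / 0.611 = 5596 g.

5.60 kg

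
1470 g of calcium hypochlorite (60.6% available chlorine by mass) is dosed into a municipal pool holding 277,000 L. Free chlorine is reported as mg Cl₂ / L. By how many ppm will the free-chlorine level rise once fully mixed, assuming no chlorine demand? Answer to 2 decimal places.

3.22 ppm

Available chlorine delivered: 1470 g × 0.606 = 890.8 g as Cl₂.
Concentration rise: 890.8 g / 277,000 L = 3.216 mg/L = 3.22 ppm.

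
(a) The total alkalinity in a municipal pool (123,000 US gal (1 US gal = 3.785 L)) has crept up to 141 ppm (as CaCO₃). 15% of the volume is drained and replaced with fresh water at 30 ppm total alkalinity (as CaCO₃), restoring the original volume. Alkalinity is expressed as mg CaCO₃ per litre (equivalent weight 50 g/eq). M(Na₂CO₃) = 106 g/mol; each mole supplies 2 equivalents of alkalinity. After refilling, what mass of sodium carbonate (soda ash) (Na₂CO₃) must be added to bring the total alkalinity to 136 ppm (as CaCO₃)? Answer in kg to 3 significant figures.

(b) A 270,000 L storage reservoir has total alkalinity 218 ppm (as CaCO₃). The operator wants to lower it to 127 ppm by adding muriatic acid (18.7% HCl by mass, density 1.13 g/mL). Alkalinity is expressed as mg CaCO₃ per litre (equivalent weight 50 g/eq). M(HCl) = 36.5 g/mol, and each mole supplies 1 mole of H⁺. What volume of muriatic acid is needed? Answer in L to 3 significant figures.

(a) 5.75 kg; (b) 84.9 L

(a) Volume: 123,000 US gal × 3.785 L/gal = 465,555 L.
(a) After draining 15% and refilling: 141 × 0.85 + 30 × 0.15 = 124.35 ppm.
(a) Deficit to target: 136 − 124.35 = 11.65 mg/L.
(a) As CaCO₃: 11.65 mg/L × 465,555 L = 5424 g; ÷ 50 g/eq ÷ 2 = 54.24 mol Na₂CO₃.
(a) Mass: 54.24 × 106 = 5749 g.

(b) Alkalinity to neutralize: (218 − 127) = 91 mg/L as CaCO₃ × 270,000 L = 24,570 g as CaCO₃.
(b) Equivalents of H⁺ required: 24,570 ÷ 50 g/eq = 491.4 eq = 491.4 mol HCl.
(b) Mass of HCl: 491.4 × 36.5 = 17,940 g.
(b) Mass of 18.7% solution: 17,940 / 0.187 = 95,910 g.
(b) Volume: 95,910 g ÷ 1.13 g/mL = 84,880 mL.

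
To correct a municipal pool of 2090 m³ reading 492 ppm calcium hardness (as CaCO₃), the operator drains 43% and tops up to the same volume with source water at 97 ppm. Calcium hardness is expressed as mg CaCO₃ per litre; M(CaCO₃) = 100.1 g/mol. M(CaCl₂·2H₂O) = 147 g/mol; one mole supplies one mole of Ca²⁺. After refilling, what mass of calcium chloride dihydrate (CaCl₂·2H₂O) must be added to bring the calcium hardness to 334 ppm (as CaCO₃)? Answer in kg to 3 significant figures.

Volume: 2090 m³ = 2,090,000 L.
After draining 43% and refilling: 492 × 0.57 + 97 × 0.43 = 322.15 ppm.
Deficit to target: 334 − 322.15 = 11.85 mg/L.
As CaCO₃: 11.85 mg/L × 2,090,000 L = 24,770 g; ÷ 100.1 = 247.4 mol Ca²⁺.
Mass: 247.4 × 147 = 36,370 g.

36.4 kg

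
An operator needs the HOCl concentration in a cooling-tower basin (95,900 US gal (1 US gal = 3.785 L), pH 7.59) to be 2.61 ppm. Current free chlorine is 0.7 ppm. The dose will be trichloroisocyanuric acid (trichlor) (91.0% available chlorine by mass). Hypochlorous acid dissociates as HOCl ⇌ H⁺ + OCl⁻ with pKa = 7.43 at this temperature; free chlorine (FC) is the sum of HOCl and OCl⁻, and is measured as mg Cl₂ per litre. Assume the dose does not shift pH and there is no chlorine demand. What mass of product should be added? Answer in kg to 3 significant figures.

Volume: 95,900 US gal × 3.785 L/gal = 362,982 L.
[OCl⁻]/[HOCl] = 10^(pH − pKa) = 10^(7.59 − 7.43) = 1.445; fraction as HOCl = 1/(1 + 1.445) = 0.4089.
Free chlorine required for 2.61 ppm HOCl: 2.61 / 0.4089 = 6.383 ppm.
FC to add: 6.383 − 0.7 = 5.683 mg/L as Cl₂.
Cl₂ equivalent: 5.683 mg/L × 362,982 L = 2063 g.
Product at 91.0% available Cl: 2063 / 0.91 = 2267 g.

2.27 kg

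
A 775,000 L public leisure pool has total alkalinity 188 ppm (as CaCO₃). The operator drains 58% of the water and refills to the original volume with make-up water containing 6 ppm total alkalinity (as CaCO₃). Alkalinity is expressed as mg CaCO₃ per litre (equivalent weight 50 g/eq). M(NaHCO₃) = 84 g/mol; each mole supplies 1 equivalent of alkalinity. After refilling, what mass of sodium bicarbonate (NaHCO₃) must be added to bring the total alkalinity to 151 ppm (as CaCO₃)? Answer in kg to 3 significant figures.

89.3 kg

After draining 58% and refilling: 188 × 0.42 + 6 × 0.58 = 82.44 ppm.
Deficit to target: 151 − 82.44 = 68.56 mg/L.
As CaCO₃: 68.56 mg/L × 775,000 L = 53,130 g; ÷ 50 g/eq ÷ 1 = 1063 mol NaHCO₃.
Mass: 1063 × 84 = 89,270 g.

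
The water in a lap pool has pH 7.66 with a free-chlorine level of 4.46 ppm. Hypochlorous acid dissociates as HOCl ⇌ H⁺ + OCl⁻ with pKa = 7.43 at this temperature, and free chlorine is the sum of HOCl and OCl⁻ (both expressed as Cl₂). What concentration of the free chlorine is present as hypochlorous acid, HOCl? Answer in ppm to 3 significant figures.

1.65 ppm

[OCl⁻]/[HOCl] = 10^(pH − pKa) = 10^(7.66 − 7.43) = 10^0.23 = 1.698.
Fraction as HOCl = 1 / (1 + 1.698) = 0.3706.
HOCl = 0.3706 × 4.46 ppm = 1.653 ppm.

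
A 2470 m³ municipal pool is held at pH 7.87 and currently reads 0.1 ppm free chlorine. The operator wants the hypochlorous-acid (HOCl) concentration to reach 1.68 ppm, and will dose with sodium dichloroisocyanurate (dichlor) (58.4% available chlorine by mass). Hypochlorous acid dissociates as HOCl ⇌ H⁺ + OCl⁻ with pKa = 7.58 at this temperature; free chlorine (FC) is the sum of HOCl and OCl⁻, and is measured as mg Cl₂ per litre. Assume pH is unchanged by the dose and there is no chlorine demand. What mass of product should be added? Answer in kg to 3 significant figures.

20.5 kg

Volume: 2470 m³ = 2,470,000 L.
[OCl⁻]/[HOCl] = 10^(pH − pKa) = 10^(7.87 − 7.58) = 1.95; fraction as HOCl = 1/(1 + 1.95) = 0.339.
Free chlorine required for 1.68 ppm HOCl: 1.68 / 0.339 = 4.956 ppm.
FC to add: 4.956 − 0.1 = 4.856 mg/L as Cl₂.
Cl₂ equivalent: 4.856 mg/L × 2,470,000 L = 11,990 g.
Product at 58.4% available Cl: 11,990 / 0.584 = 20,540 g.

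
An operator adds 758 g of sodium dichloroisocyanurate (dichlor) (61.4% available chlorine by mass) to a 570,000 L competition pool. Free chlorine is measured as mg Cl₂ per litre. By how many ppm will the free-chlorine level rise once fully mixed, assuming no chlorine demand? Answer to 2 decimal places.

0.82 ppm

Available chlorine delivered: 758 g × 0.614 = 465.4 g as Cl₂.
Concentration rise: 465.4 g / 570,000 L = 0.8165 mg/L = 0.82 ppm.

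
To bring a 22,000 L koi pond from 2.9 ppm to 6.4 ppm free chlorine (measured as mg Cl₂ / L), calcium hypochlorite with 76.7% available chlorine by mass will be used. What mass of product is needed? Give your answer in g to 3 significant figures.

100 g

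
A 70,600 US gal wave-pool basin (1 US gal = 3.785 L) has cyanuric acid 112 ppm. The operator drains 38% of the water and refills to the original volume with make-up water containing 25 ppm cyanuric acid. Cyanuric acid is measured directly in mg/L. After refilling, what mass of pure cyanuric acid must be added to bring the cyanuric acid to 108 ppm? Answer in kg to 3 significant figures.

7.77 kg

Volume: 70,600 US gal × 3.785 L/gal = 267,221 L.
After draining 38% and refilling: 112 × 0.62 + 25 × 0.38 = 78.94 ppm.
Deficit to target: 108 − 78.94 = 29.06 mg/L.
Mass: 29.06 mg/L × 267,221 L = 7765 g cyanuric acid.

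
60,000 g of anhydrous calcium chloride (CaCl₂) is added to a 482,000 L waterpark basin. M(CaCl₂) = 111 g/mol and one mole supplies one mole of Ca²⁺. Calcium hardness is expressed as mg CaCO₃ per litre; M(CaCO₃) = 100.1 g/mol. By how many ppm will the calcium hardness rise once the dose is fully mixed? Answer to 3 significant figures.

Moles of Ca²⁺: 60,000 g ÷ 111 g/mol = 540.5 mol.
As CaCO₃: 540.5 mol × 100.1 g/mol = 54,110 g.
Rise: 54,110 g / 482,000 L × 1000 = 112.3 mg/L.

112 ppm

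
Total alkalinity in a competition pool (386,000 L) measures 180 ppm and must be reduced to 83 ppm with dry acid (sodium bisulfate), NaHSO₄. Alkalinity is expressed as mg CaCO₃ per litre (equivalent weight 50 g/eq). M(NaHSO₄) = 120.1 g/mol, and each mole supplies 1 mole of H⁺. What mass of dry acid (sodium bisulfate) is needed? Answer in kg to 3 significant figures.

89.9 kg

Alkalinity to neutralize: (180 − 83) = 97 mg/L as CaCO₃ × 386,000 L = 37,440 g as CaCO₃.
Equivalents of H⁺ required: 37,440 ÷ 50 g/eq = 748.8 eq = 748.8 mol NaHSO₄.
Mass of NaHSO₄: 748.8 × 120.1 = 89,940 g.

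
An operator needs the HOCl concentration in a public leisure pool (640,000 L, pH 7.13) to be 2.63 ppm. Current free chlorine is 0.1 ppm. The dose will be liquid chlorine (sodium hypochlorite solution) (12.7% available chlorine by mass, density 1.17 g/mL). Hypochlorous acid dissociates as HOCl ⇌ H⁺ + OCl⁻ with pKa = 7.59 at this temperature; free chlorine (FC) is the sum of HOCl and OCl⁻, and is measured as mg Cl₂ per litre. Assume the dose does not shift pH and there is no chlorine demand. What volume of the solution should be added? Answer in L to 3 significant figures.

[OCl⁻]/[HOCl] = 10^(pH − pKa) = 10^(7.13 − 7.59) = 0.3467; fraction as HOCl = 1/(1 + 0.3467) = 0.7425.
Free chlorine required for 2.63 ppm HOCl: 2.63 / 0.7425 = 3.542 ppm.
FC to add: 3.542 − 0.1 = 3.442 mg/L as Cl₂.
Cl₂ equivalent: 3.442 mg/L × 640,000 L = 2203 g.
Product at 12.7% available Cl: 2203 / 0.127 = 17,350 g.
Volume: 17,350 g ÷ 1.17 g/mL = 14,820 mL.

14.8 L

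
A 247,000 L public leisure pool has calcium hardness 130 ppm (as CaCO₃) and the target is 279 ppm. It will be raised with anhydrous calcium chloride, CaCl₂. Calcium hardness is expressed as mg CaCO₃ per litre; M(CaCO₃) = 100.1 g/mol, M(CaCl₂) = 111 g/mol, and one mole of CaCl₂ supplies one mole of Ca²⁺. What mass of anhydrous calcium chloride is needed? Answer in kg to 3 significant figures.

40.8 kg

Hardness to add: (279 − 130) = 149 mg/L as CaCO₃ × 247,000 L = 36,800 g as CaCO₃.
Moles of Ca²⁺ (1 mol Ca²⁺ ≡ 1 mol CaCO₃): 36,800 / 100.1 g/mol = 367.7 mol.
Mass of CaCl₂: 367.7 × 111 = 40,810 g.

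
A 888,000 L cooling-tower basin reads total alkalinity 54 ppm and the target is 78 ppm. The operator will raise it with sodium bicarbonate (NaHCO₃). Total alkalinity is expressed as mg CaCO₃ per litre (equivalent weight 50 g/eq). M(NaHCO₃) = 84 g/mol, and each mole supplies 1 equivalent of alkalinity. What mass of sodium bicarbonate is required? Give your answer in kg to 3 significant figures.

Alkalinity to add: (78 − 54) = 24 mg/L as CaCO₃ × 888,000 L = 21,310 g as CaCO₃.
Equivalents: 21,310 g ÷ 50 g/eq = 426.2 eq.
NaHCO₃ supplies 1 eq per mole → 426.2 mol.
Mass: 426.2 mol × 84 g/mol = 35,800 g.

35.8 kg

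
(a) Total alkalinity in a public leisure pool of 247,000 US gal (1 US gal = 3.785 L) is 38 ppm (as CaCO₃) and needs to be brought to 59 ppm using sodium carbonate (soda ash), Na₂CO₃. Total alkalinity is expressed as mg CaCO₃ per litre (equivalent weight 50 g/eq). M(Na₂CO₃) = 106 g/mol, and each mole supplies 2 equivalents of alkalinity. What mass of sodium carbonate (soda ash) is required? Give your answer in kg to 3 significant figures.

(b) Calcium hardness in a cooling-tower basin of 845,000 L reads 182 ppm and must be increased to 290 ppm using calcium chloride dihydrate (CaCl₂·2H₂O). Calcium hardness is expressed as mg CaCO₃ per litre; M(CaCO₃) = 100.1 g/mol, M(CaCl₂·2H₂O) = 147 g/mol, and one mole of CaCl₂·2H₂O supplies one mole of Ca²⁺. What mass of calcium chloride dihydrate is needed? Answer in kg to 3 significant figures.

(a) 20.8 kg; (b) 134 kg

(a) Volume: 247,000 US gal × 3.785 L/gal = 934,895 L.
(a) Alkalinity to add: (59 − 38) = 21 mg/L as CaCO₃ × 934,895 L = 19,630 g as CaCO₃.
(a) Equivalents: 19,630 g ÷ 50 g/eq = 392.7 eq.
(a) Each mole of Na₂CO₃ supplies 2 eq, so 392.7 / 2 = 196.3 mol.
(a) Mass: 196.3 mol × 106 g/mol = 20,810 g.

(b) Hardness to add: (290 − 182) = 108 mg/L as CaCO₃ × 845,000 L = 91,260 g as CaCO₃.
(b) Moles of Ca²⁺ (1 mol Ca²⁺ ≡ 1 mol CaCO₃): 91,260 / 100.1 g/mol = 911.7 mol.
(b) Mass of CaCl₂·2H₂O: 911.7 × 147 = 134,000 g.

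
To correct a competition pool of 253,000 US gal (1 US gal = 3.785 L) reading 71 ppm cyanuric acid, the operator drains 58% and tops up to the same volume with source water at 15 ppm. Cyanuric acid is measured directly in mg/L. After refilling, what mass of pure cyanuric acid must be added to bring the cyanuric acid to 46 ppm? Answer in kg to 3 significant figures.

7.16 kg

Volume: 253,000 US gal × 3.785 L/gal = 957,605 L.
After draining 58% and refilling: 71 × 0.42 + 15 × 0.58 = 38.52 ppm.
Deficit to target: 46 − 38.52 = 7.48 mg/L.
Mass: 7.48 mg/L × 957,605 L = 7163 g cyanuric acid.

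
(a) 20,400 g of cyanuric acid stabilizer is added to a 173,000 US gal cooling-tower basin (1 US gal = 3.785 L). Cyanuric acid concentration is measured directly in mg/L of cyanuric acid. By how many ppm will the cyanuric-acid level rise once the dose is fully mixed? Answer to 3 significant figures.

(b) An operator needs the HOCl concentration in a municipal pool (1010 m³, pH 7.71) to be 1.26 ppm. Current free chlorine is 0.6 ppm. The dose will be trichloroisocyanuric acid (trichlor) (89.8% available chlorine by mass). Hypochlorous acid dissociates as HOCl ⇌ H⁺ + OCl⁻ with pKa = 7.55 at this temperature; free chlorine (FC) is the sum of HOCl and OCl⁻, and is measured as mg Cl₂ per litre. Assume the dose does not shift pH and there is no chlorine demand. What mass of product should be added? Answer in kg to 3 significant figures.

(a) Volume: 173,000 US gal × 3.785 L/gal = 654,805 L.
(a) Rise: 20,400 g / 654,805 L × 1000 = 31.15 mg/L.

(b) Volume: 1010 m³ = 1,010,000 L.
(b) [OCl⁻]/[HOCl] = 10^(pH − pKa) = 10^(7.71 − 7.55) = 1.445; fraction as HOCl = 1/(1 + 1.445) = 0.4089.
(b) Free chlorine required for 1.26 ppm HOCl: 1.26 / 0.4089 = 3.081 ppm.
(b) FC to add: 3.081 − 0.6 = 2.481 mg/L as Cl₂.
(b) Cl₂ equivalent: 2.481 mg/L × 1,010,000 L = 2506 g.
(b) Product at 89.8% available Cl: 2506 / 0.898 = 2791 g.

(a) 31.2 ppm; (b) 2.79 kg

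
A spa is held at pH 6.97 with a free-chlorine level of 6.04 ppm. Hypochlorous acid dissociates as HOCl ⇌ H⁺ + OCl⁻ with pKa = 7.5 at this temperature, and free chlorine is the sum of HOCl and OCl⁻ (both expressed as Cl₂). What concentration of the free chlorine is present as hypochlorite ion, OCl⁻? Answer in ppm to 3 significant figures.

1.38 ppm

[OCl⁻]/[HOCl] = 10^(pH − pKa) = 10^(6.97 − 7.5) = 10^-0.53 = 0.2951.
Fraction as HOCl = 1 / (1 + 0.2951) = 0.7721.
OCl⁻ = (1 − 0.7721) × 6.04 ppm = 1.376 ppm.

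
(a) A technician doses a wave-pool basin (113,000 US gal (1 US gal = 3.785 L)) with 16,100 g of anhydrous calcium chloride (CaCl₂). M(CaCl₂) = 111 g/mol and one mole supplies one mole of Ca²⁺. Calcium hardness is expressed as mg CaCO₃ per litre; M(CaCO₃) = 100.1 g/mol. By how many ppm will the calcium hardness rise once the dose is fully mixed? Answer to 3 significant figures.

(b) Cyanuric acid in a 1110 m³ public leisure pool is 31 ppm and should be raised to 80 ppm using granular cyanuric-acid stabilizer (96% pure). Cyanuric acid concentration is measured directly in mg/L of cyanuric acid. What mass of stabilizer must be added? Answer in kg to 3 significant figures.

(a) 33.9 ppm; (b) 56.7 kg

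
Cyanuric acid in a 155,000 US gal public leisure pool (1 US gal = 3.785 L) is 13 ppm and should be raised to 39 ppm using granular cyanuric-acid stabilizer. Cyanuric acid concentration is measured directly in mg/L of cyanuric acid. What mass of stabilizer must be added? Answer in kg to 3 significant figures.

15.3 kg

Volume: 155,000 US gal × 3.785 L/gal = 586,675 L.
CYA to add: (39 − 13) = 26 mg/L × 586,675 L = 15,250 g cyanuric acid.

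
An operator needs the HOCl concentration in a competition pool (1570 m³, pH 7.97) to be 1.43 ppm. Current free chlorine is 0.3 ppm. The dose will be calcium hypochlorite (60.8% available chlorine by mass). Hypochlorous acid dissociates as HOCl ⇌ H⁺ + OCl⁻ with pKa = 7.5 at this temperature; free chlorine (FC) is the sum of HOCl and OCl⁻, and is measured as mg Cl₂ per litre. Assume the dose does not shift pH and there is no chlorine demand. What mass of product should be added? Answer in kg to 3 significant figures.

13.8 kg

Volume: 1570 m³ = 1,570,000 L.
[OCl⁻]/[HOCl] = 10^(pH − pKa) = 10^(7.97 − 7.5) = 2.951; fraction as HOCl = 1/(1 + 2.951) = 0.2531.
Free chlorine required for 1.43 ppm HOCl: 1.43 / 0.2531 = 5.65 ppm.
FC to add: 5.65 − 0.3 = 5.35 mg/L as Cl₂.
Cl₂ equivalent: 5.35 mg/L × 1,570,000 L = 8400 g.
Product at 60.8% available Cl: 8400 / 0.608 = 13,820 g.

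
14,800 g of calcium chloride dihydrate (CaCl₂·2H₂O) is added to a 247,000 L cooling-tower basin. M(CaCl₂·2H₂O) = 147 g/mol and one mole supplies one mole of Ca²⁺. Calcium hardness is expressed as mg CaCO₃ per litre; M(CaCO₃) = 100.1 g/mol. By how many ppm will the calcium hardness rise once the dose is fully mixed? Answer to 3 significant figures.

40.8 ppm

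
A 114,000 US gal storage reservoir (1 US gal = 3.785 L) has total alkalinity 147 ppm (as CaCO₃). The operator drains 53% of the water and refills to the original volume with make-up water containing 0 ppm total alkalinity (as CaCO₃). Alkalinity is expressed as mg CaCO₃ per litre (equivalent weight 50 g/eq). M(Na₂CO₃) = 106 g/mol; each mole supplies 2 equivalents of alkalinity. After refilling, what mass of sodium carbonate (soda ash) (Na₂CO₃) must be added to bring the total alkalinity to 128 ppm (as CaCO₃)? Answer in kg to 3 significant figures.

Volume: 114,000 US gal × 3.785 L/gal = 431,490 L.
After draining 53% and refilling: 147 × 0.47 + 0 × 0.53 = 69.09 ppm.
Deficit to target: 128 − 69.09 = 58.91 mg/L.
As CaCO₃: 58.91 mg/L × 431,490 L = 25,420 g; ÷ 50 g/eq ÷ 2 = 254.2 mol Na₂CO₃.
Mass: 254.2 × 106 = 26,940 g.

26.9 kg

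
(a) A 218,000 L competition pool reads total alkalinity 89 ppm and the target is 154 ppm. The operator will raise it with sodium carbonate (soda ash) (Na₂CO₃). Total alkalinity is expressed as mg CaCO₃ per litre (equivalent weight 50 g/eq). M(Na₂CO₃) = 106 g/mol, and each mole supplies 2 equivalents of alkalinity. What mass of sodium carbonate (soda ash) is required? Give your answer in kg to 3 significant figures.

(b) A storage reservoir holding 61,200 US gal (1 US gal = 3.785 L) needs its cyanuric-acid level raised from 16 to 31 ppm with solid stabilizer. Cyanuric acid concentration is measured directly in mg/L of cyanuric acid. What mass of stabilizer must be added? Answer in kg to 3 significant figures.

(a) 15.0 kg; (b) 3.47 kg

(a) Alkalinity to add: (154 − 89) = 65 mg/L as CaCO₃ × 218,000 L = 14,170 g as CaCO₃.
(a) Equivalents: 14,170 g ÷ 50 g/eq = 283.4 eq.
(a) Each mole of Na₂CO₃ supplies 2 eq, so 283.4 / 2 = 141.7 mol.
(a) Mass: 141.7 mol × 106 g/mol = 15,020 g.

(b) Volume: 61,200 US gal × 3.785 L/gal = 231,642 L.
(b) CYA to add: (31 − 16) = 15 mg/L × 231,642 L = 3475 g cyanuric acid.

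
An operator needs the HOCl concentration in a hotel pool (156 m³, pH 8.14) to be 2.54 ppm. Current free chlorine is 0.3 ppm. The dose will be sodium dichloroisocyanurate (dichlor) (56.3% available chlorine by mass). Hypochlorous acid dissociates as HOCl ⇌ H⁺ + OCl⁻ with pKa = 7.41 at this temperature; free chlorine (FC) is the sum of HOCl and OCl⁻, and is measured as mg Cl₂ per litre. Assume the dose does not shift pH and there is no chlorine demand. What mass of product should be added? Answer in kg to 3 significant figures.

4.40 kg

Volume: 156 m³ = 156,000 L.
[OCl⁻]/[HOCl] = 10^(pH − pKa) = 10^(8.14 − 7.41) = 5.37; fraction as HOCl = 1/(1 + 5.37) = 0.157.
Free chlorine required for 2.54 ppm HOCl: 2.54 / 0.157 = 16.18 ppm.
FC to add: 16.18 − 0.3 = 15.88 mg/L as Cl₂.
Cl₂ equivalent: 15.88 mg/L × 156,000 L = 2477 g.
Product at 56.3% available Cl: 2477 / 0.563 = 4400 g.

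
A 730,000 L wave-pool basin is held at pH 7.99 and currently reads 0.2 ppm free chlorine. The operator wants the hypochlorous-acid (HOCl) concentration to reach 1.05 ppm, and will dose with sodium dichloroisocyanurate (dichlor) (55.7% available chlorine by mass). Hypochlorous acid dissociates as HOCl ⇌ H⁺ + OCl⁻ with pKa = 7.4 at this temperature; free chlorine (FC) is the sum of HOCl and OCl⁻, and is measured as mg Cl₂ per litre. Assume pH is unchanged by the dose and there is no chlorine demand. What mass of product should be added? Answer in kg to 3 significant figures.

6.47 kg

[OCl⁻]/[HOCl] = 10^(pH − pKa) = 10^(7.99 − 7.4) = 3.89; fraction as HOCl = 1/(1 + 3.89) = 0.2045.
Free chlorine required for 1.05 ppm HOCl: 1.05 / 0.2045 = 5.135 ppm.
FC to add: 5.135 − 0.2 = 4.935 mg/L as Cl₂.
Cl₂ equivalent: 4.935 mg/L × 730,000 L = 3603 g.
Product at 55.7% available Cl: 3603 / 0.557 = 6468 g.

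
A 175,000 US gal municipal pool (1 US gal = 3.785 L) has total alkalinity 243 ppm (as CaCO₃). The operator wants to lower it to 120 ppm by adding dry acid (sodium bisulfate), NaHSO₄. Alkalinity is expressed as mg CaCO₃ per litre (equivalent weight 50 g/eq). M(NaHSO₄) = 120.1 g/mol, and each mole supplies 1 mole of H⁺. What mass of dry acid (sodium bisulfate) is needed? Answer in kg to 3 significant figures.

196 kg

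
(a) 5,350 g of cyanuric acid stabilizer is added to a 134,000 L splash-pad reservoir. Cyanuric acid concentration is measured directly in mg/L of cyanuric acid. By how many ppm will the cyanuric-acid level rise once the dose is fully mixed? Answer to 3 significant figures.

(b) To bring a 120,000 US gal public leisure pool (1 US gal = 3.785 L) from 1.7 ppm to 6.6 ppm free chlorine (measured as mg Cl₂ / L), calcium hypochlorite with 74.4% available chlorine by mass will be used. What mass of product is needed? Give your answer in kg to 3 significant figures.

(a) 39.9 ppm; (b) 2.99 kg

(a) Rise: 5,350 g / 134,000 L × 1000 = 39.93 mg/L.

(b) Volume: 120,000 US gal × 3.785 L/gal = 454,200 L.
(b) Chlorine deficit: 6.6 − 1.7 = 4.9 ppm = 4.9 mg/L as Cl₂.
(b) Cl₂ equivalent needed: 4.9 mg/L × 454,200 L = 2,226,000 mg = 2226 g.
(b) Product at 74.4% available chlorine: 2226 / 0.744 = 2991 g.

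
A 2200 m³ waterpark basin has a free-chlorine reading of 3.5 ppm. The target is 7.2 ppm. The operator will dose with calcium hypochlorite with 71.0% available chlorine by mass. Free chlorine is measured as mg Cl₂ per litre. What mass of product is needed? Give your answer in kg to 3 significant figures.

11.5 kg

Volume: 2200 m³ = 2,200,000 L.
Chlorine deficit: 7.2 − 3.5 = 3.7 ppm = 3.7 mg/L as Cl₂.
Cl₂ equivalent needed: 3.7 mg/L × 2,200,000 L = 8,140,000 mg = 8140 g.
Product at 71.0% available chlorine: 8140 / 0.71 = 11,460 g.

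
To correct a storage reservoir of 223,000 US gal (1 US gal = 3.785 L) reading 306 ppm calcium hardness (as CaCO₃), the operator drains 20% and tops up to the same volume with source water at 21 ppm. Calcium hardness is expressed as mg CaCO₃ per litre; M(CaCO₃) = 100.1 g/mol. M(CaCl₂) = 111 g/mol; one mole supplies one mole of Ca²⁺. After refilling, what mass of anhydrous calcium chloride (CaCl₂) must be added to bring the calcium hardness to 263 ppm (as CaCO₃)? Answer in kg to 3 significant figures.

Volume: 223,000 US gal × 3.785 L/gal = 844,055 L.
After draining 20% and refilling: 306 × 0.80 + 21 × 0.20 = 249 ppm.
Deficit to target: 263 − 249 = 14 mg/L.
As CaCO₃: 14 mg/L × 844,055 L = 11,820 g; ÷ 100.1 = 118 mol Ca²⁺.
Mass: 118 × 111 = 13,100 g.

13.1 kg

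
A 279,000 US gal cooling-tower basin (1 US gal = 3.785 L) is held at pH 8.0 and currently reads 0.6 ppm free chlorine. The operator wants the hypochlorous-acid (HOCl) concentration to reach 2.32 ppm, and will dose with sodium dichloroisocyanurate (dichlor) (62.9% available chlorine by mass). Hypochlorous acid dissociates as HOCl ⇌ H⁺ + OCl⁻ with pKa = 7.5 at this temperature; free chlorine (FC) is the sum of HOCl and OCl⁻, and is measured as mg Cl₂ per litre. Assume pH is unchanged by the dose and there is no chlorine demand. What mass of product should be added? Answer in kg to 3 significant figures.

Volume: 279,000 US gal × 3.785 L/gal = 1,056,015 L.
[OCl⁻]/[HOCl] = 10^(pH − pKa) = 10^(8.0 − 7.5) = 3.162; fraction as HOCl = 1/(1 + 3.162) = 0.2403.
Free chlorine required for 2.32 ppm HOCl: 2.32 / 0.2403 = 9.656 ppm.
FC to add: 9.656 − 0.6 = 9.056 mg/L as Cl₂.
Cl₂ equivalent: 9.056 mg/L × 1,056,015 L = 9564 g.
Product at 62.9% available Cl: 9564 / 0.629 = 15,200 g.

15.2 kg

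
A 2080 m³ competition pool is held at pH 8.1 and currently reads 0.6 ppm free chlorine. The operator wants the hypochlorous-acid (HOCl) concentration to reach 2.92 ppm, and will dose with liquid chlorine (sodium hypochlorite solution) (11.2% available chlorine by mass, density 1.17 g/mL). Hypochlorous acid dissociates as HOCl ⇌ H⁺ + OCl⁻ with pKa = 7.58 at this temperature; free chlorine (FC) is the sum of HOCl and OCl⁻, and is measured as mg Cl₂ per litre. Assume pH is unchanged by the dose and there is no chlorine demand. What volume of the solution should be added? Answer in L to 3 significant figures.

Volume: 2080 m³ = 2,080,000 L.
[OCl⁻]/[HOCl] = 10^(pH − pKa) = 10^(8.1 − 7.58) = 3.311; fraction as HOCl = 1/(1 + 3.311) = 0.2319.
Free chlorine required for 2.92 ppm HOCl: 2.92 / 0.2319 = 12.59 ppm.
FC to add: 12.59 − 0.6 = 11.99 mg/L as Cl₂.
Cl₂ equivalent: 11.99 mg/L × 2,080,000 L = 24,940 g.
Product at 11.2% available Cl: 24,940 / 0.112 = 222,700 g.
Volume: 222,700 g ÷ 1.17 g/mL = 190,300 mL.

190 L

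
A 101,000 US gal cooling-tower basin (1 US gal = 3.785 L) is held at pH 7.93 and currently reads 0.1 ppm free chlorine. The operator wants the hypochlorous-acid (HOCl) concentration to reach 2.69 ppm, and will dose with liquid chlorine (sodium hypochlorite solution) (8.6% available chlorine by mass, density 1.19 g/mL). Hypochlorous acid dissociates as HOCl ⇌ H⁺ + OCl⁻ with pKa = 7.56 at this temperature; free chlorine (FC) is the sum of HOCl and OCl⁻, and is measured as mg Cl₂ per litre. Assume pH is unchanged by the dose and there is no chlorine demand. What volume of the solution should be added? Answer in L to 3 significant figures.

33.2 L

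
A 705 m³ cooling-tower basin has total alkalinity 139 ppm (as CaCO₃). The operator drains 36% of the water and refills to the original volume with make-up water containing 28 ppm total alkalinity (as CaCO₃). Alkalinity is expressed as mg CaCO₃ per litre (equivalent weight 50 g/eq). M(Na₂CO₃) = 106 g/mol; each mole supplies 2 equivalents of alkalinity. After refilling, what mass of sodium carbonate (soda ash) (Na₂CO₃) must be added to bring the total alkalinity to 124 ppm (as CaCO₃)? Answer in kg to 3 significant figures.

18.7 kg

Volume: 705 m³ = 705,000 L.
After draining 36% and refilling: 139 × 0.64 + 28 × 0.36 = 99.04 ppm.
Deficit to target: 124 − 99.04 = 24.96 mg/L.
As CaCO₃: 24.96 mg/L × 705,000 L = 17,600 g; ÷ 50 g/eq ÷ 2 = 176 mol Na₂CO₃.
Mass: 176 × 106 = 18,650 g.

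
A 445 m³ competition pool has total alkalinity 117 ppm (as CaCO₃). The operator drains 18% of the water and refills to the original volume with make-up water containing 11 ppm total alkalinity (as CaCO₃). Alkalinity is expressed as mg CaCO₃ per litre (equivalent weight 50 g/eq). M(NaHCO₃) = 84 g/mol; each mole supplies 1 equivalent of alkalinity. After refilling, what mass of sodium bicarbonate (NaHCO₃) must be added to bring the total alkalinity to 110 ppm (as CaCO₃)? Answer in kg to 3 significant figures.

9.03 kg

Volume: 445 m³ = 445,000 L.
After draining 18% and refilling: 117 × 0.82 + 11 × 0.18 = 97.92 ppm.
Deficit to target: 110 − 97.92 = 12.08 mg/L.
As CaCO₃: 12.08 mg/L × 445,000 L = 5376 g; ÷ 50 g/eq ÷ 1 = 107.5 mol NaHCO₃.
Mass: 107.5 × 84 = 9031 g.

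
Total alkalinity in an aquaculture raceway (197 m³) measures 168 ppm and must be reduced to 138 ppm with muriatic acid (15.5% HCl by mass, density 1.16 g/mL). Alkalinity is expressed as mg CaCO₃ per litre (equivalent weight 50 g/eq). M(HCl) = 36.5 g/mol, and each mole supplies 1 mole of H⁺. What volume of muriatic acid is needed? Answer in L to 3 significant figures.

Volume: 197 m³ = 197,000 L.
Alkalinity to neutralize: (168 − 138) = 30 mg/L as CaCO₃ × 197,000 L = 5910 g as CaCO₃.
Equivalents of H⁺ required: 5910 ÷ 50 g/eq = 118.2 eq = 118.2 mol HCl.
Mass of HCl: 118.2 × 36.5 = 4314 g.
Mass of 15.5% solution: 4314 / 0.155 = 27,830 g.
Volume: 27,830 g ÷ 1.16 g/mL = 23,990 mL.

24.0 L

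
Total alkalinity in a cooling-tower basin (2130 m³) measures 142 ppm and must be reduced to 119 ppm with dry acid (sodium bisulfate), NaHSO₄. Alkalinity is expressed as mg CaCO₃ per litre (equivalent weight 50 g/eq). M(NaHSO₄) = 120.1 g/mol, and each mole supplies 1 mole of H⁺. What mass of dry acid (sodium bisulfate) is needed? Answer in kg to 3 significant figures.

Volume: 2130 m³ = 2,130,000 L.
Alkalinity to neutralize: (142 − 119) = 23 mg/L as CaCO₃ × 2,130,000 L = 48,990 g as CaCO₃.
Equivalents of H⁺ required: 48,990 ÷ 50 g/eq = 979.8 eq = 979.8 mol NaHSO₄.
Mass of NaHSO₄: 979.8 × 120.1 = 117,700 g.

118 kg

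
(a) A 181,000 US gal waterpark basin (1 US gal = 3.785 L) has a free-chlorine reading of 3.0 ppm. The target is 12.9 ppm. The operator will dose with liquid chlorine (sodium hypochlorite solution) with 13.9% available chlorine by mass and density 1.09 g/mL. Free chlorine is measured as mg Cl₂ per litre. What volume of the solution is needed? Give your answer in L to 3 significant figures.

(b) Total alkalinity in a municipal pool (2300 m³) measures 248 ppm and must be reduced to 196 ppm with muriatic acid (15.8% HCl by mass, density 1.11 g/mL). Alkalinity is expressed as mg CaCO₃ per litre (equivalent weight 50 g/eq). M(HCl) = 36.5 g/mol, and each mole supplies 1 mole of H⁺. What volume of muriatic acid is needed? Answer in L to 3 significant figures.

(a) Volume: 181,000 US gal × 3.785 L/gal = 685,085 L.
(a) Chlorine deficit: 12.9 − 3.0 = 9.9 ppm = 9.9 mg/L as Cl₂.
(a) Cl₂ equivalent needed: 9.9 mg/L × 685,085 L = 6,782,000 mg = 6782 g.
(a) Product at 13.9% available chlorine: 6782 / 0.139 = 48,790 g.
(a) Volume at density 1.09 g/mL: 48,790 g ÷ 1.09 g/mL = 44,760 mL.

(b) Volume: 2300 m³ = 2,300,000 L.
(b) Alkalinity to neutralize: (248 − 196) = 52 mg/L as CaCO₃ × 2,300,000 L = 119,600 g as CaCO₃.
(b) Equivalents of H⁺ required: 119,600 ÷ 50 g/eq = 2392 eq = 2392 mol HCl.
(b) Mass of HCl: 2392 × 36.5 = 87,310 g.
(b) Mass of 15.8% solution: 87,310 / 0.158 = 552,600 g.
(b) Volume: 552,600 g ÷ 1.11 g/mL = 497,800 mL.

(a) 44.8 L; (b) 498 L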